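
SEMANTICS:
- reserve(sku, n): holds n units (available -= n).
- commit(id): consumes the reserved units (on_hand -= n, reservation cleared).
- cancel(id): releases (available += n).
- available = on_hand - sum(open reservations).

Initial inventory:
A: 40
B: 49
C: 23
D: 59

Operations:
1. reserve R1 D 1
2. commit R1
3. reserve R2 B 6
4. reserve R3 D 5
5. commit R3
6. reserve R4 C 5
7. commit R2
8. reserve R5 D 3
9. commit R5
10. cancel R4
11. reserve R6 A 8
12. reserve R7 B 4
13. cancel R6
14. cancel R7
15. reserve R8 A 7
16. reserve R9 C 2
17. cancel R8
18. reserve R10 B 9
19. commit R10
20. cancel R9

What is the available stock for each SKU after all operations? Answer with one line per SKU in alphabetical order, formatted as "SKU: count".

Answer: A: 40
B: 34
C: 23
D: 50

Derivation:
Step 1: reserve R1 D 1 -> on_hand[A=40 B=49 C=23 D=59] avail[A=40 B=49 C=23 D=58] open={R1}
Step 2: commit R1 -> on_hand[A=40 B=49 C=23 D=58] avail[A=40 B=49 C=23 D=58] open={}
Step 3: reserve R2 B 6 -> on_hand[A=40 B=49 C=23 D=58] avail[A=40 B=43 C=23 D=58] open={R2}
Step 4: reserve R3 D 5 -> on_hand[A=40 B=49 C=23 D=58] avail[A=40 B=43 C=23 D=53] open={R2,R3}
Step 5: commit R3 -> on_hand[A=40 B=49 C=23 D=53] avail[A=40 B=43 C=23 D=53] open={R2}
Step 6: reserve R4 C 5 -> on_hand[A=40 B=49 C=23 D=53] avail[A=40 B=43 C=18 D=53] open={R2,R4}
Step 7: commit R2 -> on_hand[A=40 B=43 C=23 D=53] avail[A=40 B=43 C=18 D=53] open={R4}
Step 8: reserve R5 D 3 -> on_hand[A=40 B=43 C=23 D=53] avail[A=40 B=43 C=18 D=50] open={R4,R5}
Step 9: commit R5 -> on_hand[A=40 B=43 C=23 D=50] avail[A=40 B=43 C=18 D=50] open={R4}
Step 10: cancel R4 -> on_hand[A=40 B=43 C=23 D=50] avail[A=40 B=43 C=23 D=50] open={}
Step 11: reserve R6 A 8 -> on_hand[A=40 B=43 C=23 D=50] avail[A=32 B=43 C=23 D=50] open={R6}
Step 12: reserve R7 B 4 -> on_hand[A=40 B=43 C=23 D=50] avail[A=32 B=39 C=23 D=50] open={R6,R7}
Step 13: cancel R6 -> on_hand[A=40 B=43 C=23 D=50] avail[A=40 B=39 C=23 D=50] open={R7}
Step 14: cancel R7 -> on_hand[A=40 B=43 C=23 D=50] avail[A=40 B=43 C=23 D=50] open={}
Step 15: reserve R8 A 7 -> on_hand[A=40 B=43 C=23 D=50] avail[A=33 B=43 C=23 D=50] open={R8}
Step 16: reserve R9 C 2 -> on_hand[A=40 B=43 C=23 D=50] avail[A=33 B=43 C=21 D=50] open={R8,R9}
Step 17: cancel R8 -> on_hand[A=40 B=43 C=23 D=50] avail[A=40 B=43 C=21 D=50] open={R9}
Step 18: reserve R10 B 9 -> on_hand[A=40 B=43 C=23 D=50] avail[A=40 B=34 C=21 D=50] open={R10,R9}
Step 19: commit R10 -> on_hand[A=40 B=34 C=23 D=50] avail[A=40 B=34 C=21 D=50] open={R9}
Step 20: cancel R9 -> on_hand[A=40 B=34 C=23 D=50] avail[A=40 B=34 C=23 D=50] open={}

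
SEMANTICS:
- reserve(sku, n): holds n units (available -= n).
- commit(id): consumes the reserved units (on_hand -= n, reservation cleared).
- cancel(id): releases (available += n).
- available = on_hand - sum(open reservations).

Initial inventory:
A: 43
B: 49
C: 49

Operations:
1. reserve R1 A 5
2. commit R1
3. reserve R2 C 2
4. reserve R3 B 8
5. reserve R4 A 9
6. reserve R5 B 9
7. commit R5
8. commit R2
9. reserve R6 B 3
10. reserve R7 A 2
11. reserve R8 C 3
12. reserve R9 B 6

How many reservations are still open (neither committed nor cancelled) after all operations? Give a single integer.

Step 1: reserve R1 A 5 -> on_hand[A=43 B=49 C=49] avail[A=38 B=49 C=49] open={R1}
Step 2: commit R1 -> on_hand[A=38 B=49 C=49] avail[A=38 B=49 C=49] open={}
Step 3: reserve R2 C 2 -> on_hand[A=38 B=49 C=49] avail[A=38 B=49 C=47] open={R2}
Step 4: reserve R3 B 8 -> on_hand[A=38 B=49 C=49] avail[A=38 B=41 C=47] open={R2,R3}
Step 5: reserve R4 A 9 -> on_hand[A=38 B=49 C=49] avail[A=29 B=41 C=47] open={R2,R3,R4}
Step 6: reserve R5 B 9 -> on_hand[A=38 B=49 C=49] avail[A=29 B=32 C=47] open={R2,R3,R4,R5}
Step 7: commit R5 -> on_hand[A=38 B=40 C=49] avail[A=29 B=32 C=47] open={R2,R3,R4}
Step 8: commit R2 -> on_hand[A=38 B=40 C=47] avail[A=29 B=32 C=47] open={R3,R4}
Step 9: reserve R6 B 3 -> on_hand[A=38 B=40 C=47] avail[A=29 B=29 C=47] open={R3,R4,R6}
Step 10: reserve R7 A 2 -> on_hand[A=38 B=40 C=47] avail[A=27 B=29 C=47] open={R3,R4,R6,R7}
Step 11: reserve R8 C 3 -> on_hand[A=38 B=40 C=47] avail[A=27 B=29 C=44] open={R3,R4,R6,R7,R8}
Step 12: reserve R9 B 6 -> on_hand[A=38 B=40 C=47] avail[A=27 B=23 C=44] open={R3,R4,R6,R7,R8,R9}
Open reservations: ['R3', 'R4', 'R6', 'R7', 'R8', 'R9'] -> 6

Answer: 6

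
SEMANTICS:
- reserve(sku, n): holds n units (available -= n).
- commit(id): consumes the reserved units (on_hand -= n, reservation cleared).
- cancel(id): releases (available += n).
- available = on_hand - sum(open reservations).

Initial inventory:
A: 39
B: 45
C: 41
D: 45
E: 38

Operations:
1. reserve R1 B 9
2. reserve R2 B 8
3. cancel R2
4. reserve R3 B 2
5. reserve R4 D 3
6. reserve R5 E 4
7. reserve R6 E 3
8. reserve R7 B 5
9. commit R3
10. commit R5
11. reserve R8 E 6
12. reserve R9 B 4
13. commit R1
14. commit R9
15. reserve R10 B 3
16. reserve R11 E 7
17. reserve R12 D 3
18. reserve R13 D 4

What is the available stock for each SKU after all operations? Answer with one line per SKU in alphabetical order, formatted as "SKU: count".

Step 1: reserve R1 B 9 -> on_hand[A=39 B=45 C=41 D=45 E=38] avail[A=39 B=36 C=41 D=45 E=38] open={R1}
Step 2: reserve R2 B 8 -> on_hand[A=39 B=45 C=41 D=45 E=38] avail[A=39 B=28 C=41 D=45 E=38] open={R1,R2}
Step 3: cancel R2 -> on_hand[A=39 B=45 C=41 D=45 E=38] avail[A=39 B=36 C=41 D=45 E=38] open={R1}
Step 4: reserve R3 B 2 -> on_hand[A=39 B=45 C=41 D=45 E=38] avail[A=39 B=34 C=41 D=45 E=38] open={R1,R3}
Step 5: reserve R4 D 3 -> on_hand[A=39 B=45 C=41 D=45 E=38] avail[A=39 B=34 C=41 D=42 E=38] open={R1,R3,R4}
Step 6: reserve R5 E 4 -> on_hand[A=39 B=45 C=41 D=45 E=38] avail[A=39 B=34 C=41 D=42 E=34] open={R1,R3,R4,R5}
Step 7: reserve R6 E 3 -> on_hand[A=39 B=45 C=41 D=45 E=38] avail[A=39 B=34 C=41 D=42 E=31] open={R1,R3,R4,R5,R6}
Step 8: reserve R7 B 5 -> on_hand[A=39 B=45 C=41 D=45 E=38] avail[A=39 B=29 C=41 D=42 E=31] open={R1,R3,R4,R5,R6,R7}
Step 9: commit R3 -> on_hand[A=39 B=43 C=41 D=45 E=38] avail[A=39 B=29 C=41 D=42 E=31] open={R1,R4,R5,R6,R7}
Step 10: commit R5 -> on_hand[A=39 B=43 C=41 D=45 E=34] avail[A=39 B=29 C=41 D=42 E=31] open={R1,R4,R6,R7}
Step 11: reserve R8 E 6 -> on_hand[A=39 B=43 C=41 D=45 E=34] avail[A=39 B=29 C=41 D=42 E=25] open={R1,R4,R6,R7,R8}
Step 12: reserve R9 B 4 -> on_hand[A=39 B=43 C=41 D=45 E=34] avail[A=39 B=25 C=41 D=42 E=25] open={R1,R4,R6,R7,R8,R9}
Step 13: commit R1 -> on_hand[A=39 B=34 C=41 D=45 E=34] avail[A=39 B=25 C=41 D=42 E=25] open={R4,R6,R7,R8,R9}
Step 14: commit R9 -> on_hand[A=39 B=30 C=41 D=45 E=34] avail[A=39 B=25 C=41 D=42 E=25] open={R4,R6,R7,R8}
Step 15: reserve R10 B 3 -> on_hand[A=39 B=30 C=41 D=45 E=34] avail[A=39 B=22 C=41 D=42 E=25] open={R10,R4,R6,R7,R8}
Step 16: reserve R11 E 7 -> on_hand[A=39 B=30 C=41 D=45 E=34] avail[A=39 B=22 C=41 D=42 E=18] open={R10,R11,R4,R6,R7,R8}
Step 17: reserve R12 D 3 -> on_hand[A=39 B=30 C=41 D=45 E=34] avail[A=39 B=22 C=41 D=39 E=18] open={R10,R11,R12,R4,R6,R7,R8}
Step 18: reserve R13 D 4 -> on_hand[A=39 B=30 C=41 D=45 E=34] avail[A=39 B=22 C=41 D=35 E=18] open={R10,R11,R12,R13,R4,R6,R7,R8}

Answer: A: 39
B: 22
C: 41
D: 35
E: 18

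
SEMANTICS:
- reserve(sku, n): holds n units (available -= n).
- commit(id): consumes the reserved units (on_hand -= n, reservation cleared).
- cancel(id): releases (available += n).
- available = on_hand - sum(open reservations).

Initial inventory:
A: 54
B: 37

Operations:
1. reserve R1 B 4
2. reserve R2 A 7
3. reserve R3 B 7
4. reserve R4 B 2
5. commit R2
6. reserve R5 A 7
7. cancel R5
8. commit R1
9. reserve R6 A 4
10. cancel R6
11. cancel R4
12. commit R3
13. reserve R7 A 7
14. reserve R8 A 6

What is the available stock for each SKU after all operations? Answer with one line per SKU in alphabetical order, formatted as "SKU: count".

Step 1: reserve R1 B 4 -> on_hand[A=54 B=37] avail[A=54 B=33] open={R1}
Step 2: reserve R2 A 7 -> on_hand[A=54 B=37] avail[A=47 B=33] open={R1,R2}
Step 3: reserve R3 B 7 -> on_hand[A=54 B=37] avail[A=47 B=26] open={R1,R2,R3}
Step 4: reserve R4 B 2 -> on_hand[A=54 B=37] avail[A=47 B=24] open={R1,R2,R3,R4}
Step 5: commit R2 -> on_hand[A=47 B=37] avail[A=47 B=24] open={R1,R3,R4}
Step 6: reserve R5 A 7 -> on_hand[A=47 B=37] avail[A=40 B=24] open={R1,R3,R4,R5}
Step 7: cancel R5 -> on_hand[A=47 B=37] avail[A=47 B=24] open={R1,R3,R4}
Step 8: commit R1 -> on_hand[A=47 B=33] avail[A=47 B=24] open={R3,R4}
Step 9: reserve R6 A 4 -> on_hand[A=47 B=33] avail[A=43 B=24] open={R3,R4,R6}
Step 10: cancel R6 -> on_hand[A=47 B=33] avail[A=47 B=24] open={R3,R4}
Step 11: cancel R4 -> on_hand[A=47 B=33] avail[A=47 B=26] open={R3}
Step 12: commit R3 -> on_hand[A=47 B=26] avail[A=47 B=26] open={}
Step 13: reserve R7 A 7 -> on_hand[A=47 B=26] avail[A=40 B=26] open={R7}
Step 14: reserve R8 A 6 -> on_hand[A=47 B=26] avail[A=34 B=26] open={R7,R8}

Answer: A: 34
B: 26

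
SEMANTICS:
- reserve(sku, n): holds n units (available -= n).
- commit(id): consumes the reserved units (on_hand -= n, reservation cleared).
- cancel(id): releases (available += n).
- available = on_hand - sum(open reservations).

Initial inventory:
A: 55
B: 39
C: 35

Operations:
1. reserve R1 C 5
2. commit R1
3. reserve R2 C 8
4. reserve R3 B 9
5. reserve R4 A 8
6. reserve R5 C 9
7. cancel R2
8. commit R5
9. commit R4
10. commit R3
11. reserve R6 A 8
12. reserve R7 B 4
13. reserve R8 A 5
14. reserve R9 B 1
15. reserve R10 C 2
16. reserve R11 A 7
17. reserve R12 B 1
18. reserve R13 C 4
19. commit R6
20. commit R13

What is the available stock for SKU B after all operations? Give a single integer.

Step 1: reserve R1 C 5 -> on_hand[A=55 B=39 C=35] avail[A=55 B=39 C=30] open={R1}
Step 2: commit R1 -> on_hand[A=55 B=39 C=30] avail[A=55 B=39 C=30] open={}
Step 3: reserve R2 C 8 -> on_hand[A=55 B=39 C=30] avail[A=55 B=39 C=22] open={R2}
Step 4: reserve R3 B 9 -> on_hand[A=55 B=39 C=30] avail[A=55 B=30 C=22] open={R2,R3}
Step 5: reserve R4 A 8 -> on_hand[A=55 B=39 C=30] avail[A=47 B=30 C=22] open={R2,R3,R4}
Step 6: reserve R5 C 9 -> on_hand[A=55 B=39 C=30] avail[A=47 B=30 C=13] open={R2,R3,R4,R5}
Step 7: cancel R2 -> on_hand[A=55 B=39 C=30] avail[A=47 B=30 C=21] open={R3,R4,R5}
Step 8: commit R5 -> on_hand[A=55 B=39 C=21] avail[A=47 B=30 C=21] open={R3,R4}
Step 9: commit R4 -> on_hand[A=47 B=39 C=21] avail[A=47 B=30 C=21] open={R3}
Step 10: commit R3 -> on_hand[A=47 B=30 C=21] avail[A=47 B=30 C=21] open={}
Step 11: reserve R6 A 8 -> on_hand[A=47 B=30 C=21] avail[A=39 B=30 C=21] open={R6}
Step 12: reserve R7 B 4 -> on_hand[A=47 B=30 C=21] avail[A=39 B=26 C=21] open={R6,R7}
Step 13: reserve R8 A 5 -> on_hand[A=47 B=30 C=21] avail[A=34 B=26 C=21] open={R6,R7,R8}
Step 14: reserve R9 B 1 -> on_hand[A=47 B=30 C=21] avail[A=34 B=25 C=21] open={R6,R7,R8,R9}
Step 15: reserve R10 C 2 -> on_hand[A=47 B=30 C=21] avail[A=34 B=25 C=19] open={R10,R6,R7,R8,R9}
Step 16: reserve R11 A 7 -> on_hand[A=47 B=30 C=21] avail[A=27 B=25 C=19] open={R10,R11,R6,R7,R8,R9}
Step 17: reserve R12 B 1 -> on_hand[A=47 B=30 C=21] avail[A=27 B=24 C=19] open={R10,R11,R12,R6,R7,R8,R9}
Step 18: reserve R13 C 4 -> on_hand[A=47 B=30 C=21] avail[A=27 B=24 C=15] open={R10,R11,R12,R13,R6,R7,R8,R9}
Step 19: commit R6 -> on_hand[A=39 B=30 C=21] avail[A=27 B=24 C=15] open={R10,R11,R12,R13,R7,R8,R9}
Step 20: commit R13 -> on_hand[A=39 B=30 C=17] avail[A=27 B=24 C=15] open={R10,R11,R12,R7,R8,R9}
Final available[B] = 24

Answer: 24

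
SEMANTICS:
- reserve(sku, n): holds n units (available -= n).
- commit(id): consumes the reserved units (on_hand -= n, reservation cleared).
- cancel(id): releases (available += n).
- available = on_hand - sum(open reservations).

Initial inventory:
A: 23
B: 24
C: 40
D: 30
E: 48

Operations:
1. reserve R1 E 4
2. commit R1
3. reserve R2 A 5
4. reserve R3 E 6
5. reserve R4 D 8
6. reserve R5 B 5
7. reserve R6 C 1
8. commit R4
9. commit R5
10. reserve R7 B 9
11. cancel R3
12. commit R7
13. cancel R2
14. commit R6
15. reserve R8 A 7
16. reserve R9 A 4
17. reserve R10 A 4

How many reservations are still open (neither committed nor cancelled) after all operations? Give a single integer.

Answer: 3

Derivation:
Step 1: reserve R1 E 4 -> on_hand[A=23 B=24 C=40 D=30 E=48] avail[A=23 B=24 C=40 D=30 E=44] open={R1}
Step 2: commit R1 -> on_hand[A=23 B=24 C=40 D=30 E=44] avail[A=23 B=24 C=40 D=30 E=44] open={}
Step 3: reserve R2 A 5 -> on_hand[A=23 B=24 C=40 D=30 E=44] avail[A=18 B=24 C=40 D=30 E=44] open={R2}
Step 4: reserve R3 E 6 -> on_hand[A=23 B=24 C=40 D=30 E=44] avail[A=18 B=24 C=40 D=30 E=38] open={R2,R3}
Step 5: reserve R4 D 8 -> on_hand[A=23 B=24 C=40 D=30 E=44] avail[A=18 B=24 C=40 D=22 E=38] open={R2,R3,R4}
Step 6: reserve R5 B 5 -> on_hand[A=23 B=24 C=40 D=30 E=44] avail[A=18 B=19 C=40 D=22 E=38] open={R2,R3,R4,R5}
Step 7: reserve R6 C 1 -> on_hand[A=23 B=24 C=40 D=30 E=44] avail[A=18 B=19 C=39 D=22 E=38] open={R2,R3,R4,R5,R6}
Step 8: commit R4 -> on_hand[A=23 B=24 C=40 D=22 E=44] avail[A=18 B=19 C=39 D=22 E=38] open={R2,R3,R5,R6}
Step 9: commit R5 -> on_hand[A=23 B=19 C=40 D=22 E=44] avail[A=18 B=19 C=39 D=22 E=38] open={R2,R3,R6}
Step 10: reserve R7 B 9 -> on_hand[A=23 B=19 C=40 D=22 E=44] avail[A=18 B=10 C=39 D=22 E=38] open={R2,R3,R6,R7}
Step 11: cancel R3 -> on_hand[A=23 B=19 C=40 D=22 E=44] avail[A=18 B=10 C=39 D=22 E=44] open={R2,R6,R7}
Step 12: commit R7 -> on_hand[A=23 B=10 C=40 D=22 E=44] avail[A=18 B=10 C=39 D=22 E=44] open={R2,R6}
Step 13: cancel R2 -> on_hand[A=23 B=10 C=40 D=22 E=44] avail[A=23 B=10 C=39 D=22 E=44] open={R6}
Step 14: commit R6 -> on_hand[A=23 B=10 C=39 D=22 E=44] avail[A=23 B=10 C=39 D=22 E=44] open={}
Step 15: reserve R8 A 7 -> on_hand[A=23 B=10 C=39 D=22 E=44] avail[A=16 B=10 C=39 D=22 E=44] open={R8}
Step 16: reserve R9 A 4 -> on_hand[A=23 B=10 C=39 D=22 E=44] avail[A=12 B=10 C=39 D=22 E=44] open={R8,R9}
Step 17: reserve R10 A 4 -> on_hand[A=23 B=10 C=39 D=22 E=44] avail[A=8 B=10 C=39 D=22 E=44] open={R10,R8,R9}
Open reservations: ['R10', 'R8', 'R9'] -> 3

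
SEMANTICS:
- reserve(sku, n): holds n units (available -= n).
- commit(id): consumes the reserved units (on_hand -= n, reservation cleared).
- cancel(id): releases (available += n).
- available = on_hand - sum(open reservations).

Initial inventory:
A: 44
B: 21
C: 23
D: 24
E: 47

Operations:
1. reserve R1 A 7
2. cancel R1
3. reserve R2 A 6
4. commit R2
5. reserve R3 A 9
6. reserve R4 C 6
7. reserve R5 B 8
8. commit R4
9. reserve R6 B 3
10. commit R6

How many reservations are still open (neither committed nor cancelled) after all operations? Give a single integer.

Step 1: reserve R1 A 7 -> on_hand[A=44 B=21 C=23 D=24 E=47] avail[A=37 B=21 C=23 D=24 E=47] open={R1}
Step 2: cancel R1 -> on_hand[A=44 B=21 C=23 D=24 E=47] avail[A=44 B=21 C=23 D=24 E=47] open={}
Step 3: reserve R2 A 6 -> on_hand[A=44 B=21 C=23 D=24 E=47] avail[A=38 B=21 C=23 D=24 E=47] open={R2}
Step 4: commit R2 -> on_hand[A=38 B=21 C=23 D=24 E=47] avail[A=38 B=21 C=23 D=24 E=47] open={}
Step 5: reserve R3 A 9 -> on_hand[A=38 B=21 C=23 D=24 E=47] avail[A=29 B=21 C=23 D=24 E=47] open={R3}
Step 6: reserve R4 C 6 -> on_hand[A=38 B=21 C=23 D=24 E=47] avail[A=29 B=21 C=17 D=24 E=47] open={R3,R4}
Step 7: reserve R5 B 8 -> on_hand[A=38 B=21 C=23 D=24 E=47] avail[A=29 B=13 C=17 D=24 E=47] open={R3,R4,R5}
Step 8: commit R4 -> on_hand[A=38 B=21 C=17 D=24 E=47] avail[A=29 B=13 C=17 D=24 E=47] open={R3,R5}
Step 9: reserve R6 B 3 -> on_hand[A=38 B=21 C=17 D=24 E=47] avail[A=29 B=10 C=17 D=24 E=47] open={R3,R5,R6}
Step 10: commit R6 -> on_hand[A=38 B=18 C=17 D=24 E=47] avail[A=29 B=10 C=17 D=24 E=47] open={R3,R5}
Open reservations: ['R3', 'R5'] -> 2

Answer: 2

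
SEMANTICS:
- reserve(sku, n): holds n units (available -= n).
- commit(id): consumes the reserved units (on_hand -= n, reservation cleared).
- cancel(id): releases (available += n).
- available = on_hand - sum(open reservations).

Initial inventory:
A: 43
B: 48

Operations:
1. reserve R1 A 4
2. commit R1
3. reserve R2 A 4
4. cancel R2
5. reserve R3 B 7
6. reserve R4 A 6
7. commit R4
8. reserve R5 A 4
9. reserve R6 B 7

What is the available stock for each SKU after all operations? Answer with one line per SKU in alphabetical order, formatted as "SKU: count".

Step 1: reserve R1 A 4 -> on_hand[A=43 B=48] avail[A=39 B=48] open={R1}
Step 2: commit R1 -> on_hand[A=39 B=48] avail[A=39 B=48] open={}
Step 3: reserve R2 A 4 -> on_hand[A=39 B=48] avail[A=35 B=48] open={R2}
Step 4: cancel R2 -> on_hand[A=39 B=48] avail[A=39 B=48] open={}
Step 5: reserve R3 B 7 -> on_hand[A=39 B=48] avail[A=39 B=41] open={R3}
Step 6: reserve R4 A 6 -> on_hand[A=39 B=48] avail[A=33 B=41] open={R3,R4}
Step 7: commit R4 -> on_hand[A=33 B=48] avail[A=33 B=41] open={R3}
Step 8: reserve R5 A 4 -> on_hand[A=33 B=48] avail[A=29 B=41] open={R3,R5}
Step 9: reserve R6 B 7 -> on_hand[A=33 B=48] avail[A=29 B=34] open={R3,R5,R6}

Answer: A: 29
B: 34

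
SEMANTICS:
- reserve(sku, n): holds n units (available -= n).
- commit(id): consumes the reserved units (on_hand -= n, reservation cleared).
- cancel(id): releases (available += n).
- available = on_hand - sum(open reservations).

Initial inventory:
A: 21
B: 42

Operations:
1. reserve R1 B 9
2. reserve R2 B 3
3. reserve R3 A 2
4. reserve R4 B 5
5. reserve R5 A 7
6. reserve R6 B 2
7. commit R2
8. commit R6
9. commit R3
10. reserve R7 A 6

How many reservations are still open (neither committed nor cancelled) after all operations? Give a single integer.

Answer: 4

Derivation:
Step 1: reserve R1 B 9 -> on_hand[A=21 B=42] avail[A=21 B=33] open={R1}
Step 2: reserve R2 B 3 -> on_hand[A=21 B=42] avail[A=21 B=30] open={R1,R2}
Step 3: reserve R3 A 2 -> on_hand[A=21 B=42] avail[A=19 B=30] open={R1,R2,R3}
Step 4: reserve R4 B 5 -> on_hand[A=21 B=42] avail[A=19 B=25] open={R1,R2,R3,R4}
Step 5: reserve R5 A 7 -> on_hand[A=21 B=42] avail[A=12 B=25] open={R1,R2,R3,R4,R5}
Step 6: reserve R6 B 2 -> on_hand[A=21 B=42] avail[A=12 B=23] open={R1,R2,R3,R4,R5,R6}
Step 7: commit R2 -> on_hand[A=21 B=39] avail[A=12 B=23] open={R1,R3,R4,R5,R6}
Step 8: commit R6 -> on_hand[A=21 B=37] avail[A=12 B=23] open={R1,R3,R4,R5}
Step 9: commit R3 -> on_hand[A=19 B=37] avail[A=12 B=23] open={R1,R4,R5}
Step 10: reserve R7 A 6 -> on_hand[A=19 B=37] avail[A=6 B=23] open={R1,R4,R5,R7}
Open reservations: ['R1', 'R4', 'R5', 'R7'] -> 4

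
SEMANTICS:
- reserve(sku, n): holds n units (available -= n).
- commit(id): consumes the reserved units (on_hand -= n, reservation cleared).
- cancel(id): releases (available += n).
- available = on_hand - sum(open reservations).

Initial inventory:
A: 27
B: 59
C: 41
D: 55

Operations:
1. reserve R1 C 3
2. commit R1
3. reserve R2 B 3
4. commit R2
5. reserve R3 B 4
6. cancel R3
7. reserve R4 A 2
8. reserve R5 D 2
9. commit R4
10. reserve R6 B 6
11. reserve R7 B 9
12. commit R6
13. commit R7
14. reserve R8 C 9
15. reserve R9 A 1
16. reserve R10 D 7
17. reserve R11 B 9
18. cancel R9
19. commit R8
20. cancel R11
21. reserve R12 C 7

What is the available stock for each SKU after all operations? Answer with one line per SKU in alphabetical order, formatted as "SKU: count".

Step 1: reserve R1 C 3 -> on_hand[A=27 B=59 C=41 D=55] avail[A=27 B=59 C=38 D=55] open={R1}
Step 2: commit R1 -> on_hand[A=27 B=59 C=38 D=55] avail[A=27 B=59 C=38 D=55] open={}
Step 3: reserve R2 B 3 -> on_hand[A=27 B=59 C=38 D=55] avail[A=27 B=56 C=38 D=55] open={R2}
Step 4: commit R2 -> on_hand[A=27 B=56 C=38 D=55] avail[A=27 B=56 C=38 D=55] open={}
Step 5: reserve R3 B 4 -> on_hand[A=27 B=56 C=38 D=55] avail[A=27 B=52 C=38 D=55] open={R3}
Step 6: cancel R3 -> on_hand[A=27 B=56 C=38 D=55] avail[A=27 B=56 C=38 D=55] open={}
Step 7: reserve R4 A 2 -> on_hand[A=27 B=56 C=38 D=55] avail[A=25 B=56 C=38 D=55] open={R4}
Step 8: reserve R5 D 2 -> on_hand[A=27 B=56 C=38 D=55] avail[A=25 B=56 C=38 D=53] open={R4,R5}
Step 9: commit R4 -> on_hand[A=25 B=56 C=38 D=55] avail[A=25 B=56 C=38 D=53] open={R5}
Step 10: reserve R6 B 6 -> on_hand[A=25 B=56 C=38 D=55] avail[A=25 B=50 C=38 D=53] open={R5,R6}
Step 11: reserve R7 B 9 -> on_hand[A=25 B=56 C=38 D=55] avail[A=25 B=41 C=38 D=53] open={R5,R6,R7}
Step 12: commit R6 -> on_hand[A=25 B=50 C=38 D=55] avail[A=25 B=41 C=38 D=53] open={R5,R7}
Step 13: commit R7 -> on_hand[A=25 B=41 C=38 D=55] avail[A=25 B=41 C=38 D=53] open={R5}
Step 14: reserve R8 C 9 -> on_hand[A=25 B=41 C=38 D=55] avail[A=25 B=41 C=29 D=53] open={R5,R8}
Step 15: reserve R9 A 1 -> on_hand[A=25 B=41 C=38 D=55] avail[A=24 B=41 C=29 D=53] open={R5,R8,R9}
Step 16: reserve R10 D 7 -> on_hand[A=25 B=41 C=38 D=55] avail[A=24 B=41 C=29 D=46] open={R10,R5,R8,R9}
Step 17: reserve R11 B 9 -> on_hand[A=25 B=41 C=38 D=55] avail[A=24 B=32 C=29 D=46] open={R10,R11,R5,R8,R9}
Step 18: cancel R9 -> on_hand[A=25 B=41 C=38 D=55] avail[A=25 B=32 C=29 D=46] open={R10,R11,R5,R8}
Step 19: commit R8 -> on_hand[A=25 B=41 C=29 D=55] avail[A=25 B=32 C=29 D=46] open={R10,R11,R5}
Step 20: cancel R11 -> on_hand[A=25 B=41 C=29 D=55] avail[A=25 B=41 C=29 D=46] open={R10,R5}
Step 21: reserve R12 C 7 -> on_hand[A=25 B=41 C=29 D=55] avail[A=25 B=41 C=22 D=46] open={R10,R12,R5}

Answer: A: 25
B: 41
C: 22
D: 46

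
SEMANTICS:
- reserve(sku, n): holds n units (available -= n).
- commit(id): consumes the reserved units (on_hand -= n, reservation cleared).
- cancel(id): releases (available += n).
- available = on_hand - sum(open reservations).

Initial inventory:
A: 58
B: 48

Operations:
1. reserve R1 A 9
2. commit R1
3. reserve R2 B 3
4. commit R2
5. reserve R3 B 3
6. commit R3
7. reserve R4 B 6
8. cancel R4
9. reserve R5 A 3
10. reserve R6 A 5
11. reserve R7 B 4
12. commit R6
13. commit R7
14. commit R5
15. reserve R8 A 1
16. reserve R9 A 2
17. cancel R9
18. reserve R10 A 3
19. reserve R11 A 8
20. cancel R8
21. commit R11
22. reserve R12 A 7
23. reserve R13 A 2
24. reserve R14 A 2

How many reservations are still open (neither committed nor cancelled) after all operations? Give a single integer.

Answer: 4

Derivation:
Step 1: reserve R1 A 9 -> on_hand[A=58 B=48] avail[A=49 B=48] open={R1}
Step 2: commit R1 -> on_hand[A=49 B=48] avail[A=49 B=48] open={}
Step 3: reserve R2 B 3 -> on_hand[A=49 B=48] avail[A=49 B=45] open={R2}
Step 4: commit R2 -> on_hand[A=49 B=45] avail[A=49 B=45] open={}
Step 5: reserve R3 B 3 -> on_hand[A=49 B=45] avail[A=49 B=42] open={R3}
Step 6: commit R3 -> on_hand[A=49 B=42] avail[A=49 B=42] open={}
Step 7: reserve R4 B 6 -> on_hand[A=49 B=42] avail[A=49 B=36] open={R4}
Step 8: cancel R4 -> on_hand[A=49 B=42] avail[A=49 B=42] open={}
Step 9: reserve R5 A 3 -> on_hand[A=49 B=42] avail[A=46 B=42] open={R5}
Step 10: reserve R6 A 5 -> on_hand[A=49 B=42] avail[A=41 B=42] open={R5,R6}
Step 11: reserve R7 B 4 -> on_hand[A=49 B=42] avail[A=41 B=38] open={R5,R6,R7}
Step 12: commit R6 -> on_hand[A=44 B=42] avail[A=41 B=38] open={R5,R7}
Step 13: commit R7 -> on_hand[A=44 B=38] avail[A=41 B=38] open={R5}
Step 14: commit R5 -> on_hand[A=41 B=38] avail[A=41 B=38] open={}
Step 15: reserve R8 A 1 -> on_hand[A=41 B=38] avail[A=40 B=38] open={R8}
Step 16: reserve R9 A 2 -> on_hand[A=41 B=38] avail[A=38 B=38] open={R8,R9}
Step 17: cancel R9 -> on_hand[A=41 B=38] avail[A=40 B=38] open={R8}
Step 18: reserve R10 A 3 -> on_hand[A=41 B=38] avail[A=37 B=38] open={R10,R8}
Step 19: reserve R11 A 8 -> on_hand[A=41 B=38] avail[A=29 B=38] open={R10,R11,R8}
Step 20: cancel R8 -> on_hand[A=41 B=38] avail[A=30 B=38] open={R10,R11}
Step 21: commit R11 -> on_hand[A=33 B=38] avail[A=30 B=38] open={R10}
Step 22: reserve R12 A 7 -> on_hand[A=33 B=38] avail[A=23 B=38] open={R10,R12}
Step 23: reserve R13 A 2 -> on_hand[A=33 B=38] avail[A=21 B=38] open={R10,R12,R13}
Step 24: reserve R14 A 2 -> on_hand[A=33 B=38] avail[A=19 B=38] open={R10,R12,R13,R14}
Open reservations: ['R10', 'R12', 'R13', 'R14'] -> 4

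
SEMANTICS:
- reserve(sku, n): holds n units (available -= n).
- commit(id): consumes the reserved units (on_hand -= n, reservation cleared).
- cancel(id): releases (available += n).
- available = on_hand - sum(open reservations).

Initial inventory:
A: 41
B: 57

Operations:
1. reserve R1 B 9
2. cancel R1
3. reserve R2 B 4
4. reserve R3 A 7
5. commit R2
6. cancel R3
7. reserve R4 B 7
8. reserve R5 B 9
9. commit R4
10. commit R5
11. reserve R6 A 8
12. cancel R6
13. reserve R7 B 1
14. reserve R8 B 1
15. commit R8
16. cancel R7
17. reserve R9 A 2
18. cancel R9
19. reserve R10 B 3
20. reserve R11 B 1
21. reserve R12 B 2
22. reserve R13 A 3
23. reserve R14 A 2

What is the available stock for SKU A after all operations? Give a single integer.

Answer: 36

Derivation:
Step 1: reserve R1 B 9 -> on_hand[A=41 B=57] avail[A=41 B=48] open={R1}
Step 2: cancel R1 -> on_hand[A=41 B=57] avail[A=41 B=57] open={}
Step 3: reserve R2 B 4 -> on_hand[A=41 B=57] avail[A=41 B=53] open={R2}
Step 4: reserve R3 A 7 -> on_hand[A=41 B=57] avail[A=34 B=53] open={R2,R3}
Step 5: commit R2 -> on_hand[A=41 B=53] avail[A=34 B=53] open={R3}
Step 6: cancel R3 -> on_hand[A=41 B=53] avail[A=41 B=53] open={}
Step 7: reserve R4 B 7 -> on_hand[A=41 B=53] avail[A=41 B=46] open={R4}
Step 8: reserve R5 B 9 -> on_hand[A=41 B=53] avail[A=41 B=37] open={R4,R5}
Step 9: commit R4 -> on_hand[A=41 B=46] avail[A=41 B=37] open={R5}
Step 10: commit R5 -> on_hand[A=41 B=37] avail[A=41 B=37] open={}
Step 11: reserve R6 A 8 -> on_hand[A=41 B=37] avail[A=33 B=37] open={R6}
Step 12: cancel R6 -> on_hand[A=41 B=37] avail[A=41 B=37] open={}
Step 13: reserve R7 B 1 -> on_hand[A=41 B=37] avail[A=41 B=36] open={R7}
Step 14: reserve R8 B 1 -> on_hand[A=41 B=37] avail[A=41 B=35] open={R7,R8}
Step 15: commit R8 -> on_hand[A=41 B=36] avail[A=41 B=35] open={R7}
Step 16: cancel R7 -> on_hand[A=41 B=36] avail[A=41 B=36] open={}
Step 17: reserve R9 A 2 -> on_hand[A=41 B=36] avail[A=39 B=36] open={R9}
Step 18: cancel R9 -> on_hand[A=41 B=36] avail[A=41 B=36] open={}
Step 19: reserve R10 B 3 -> on_hand[A=41 B=36] avail[A=41 B=33] open={R10}
Step 20: reserve R11 B 1 -> on_hand[A=41 B=36] avail[A=41 B=32] open={R10,R11}
Step 21: reserve R12 B 2 -> on_hand[A=41 B=36] avail[A=41 B=30] open={R10,R11,R12}
Step 22: reserve R13 A 3 -> on_hand[A=41 B=36] avail[A=38 B=30] open={R10,R11,R12,R13}
Step 23: reserve R14 A 2 -> on_hand[A=41 B=36] avail[A=36 B=30] open={R10,R11,R12,R13,R14}
Final available[A] = 36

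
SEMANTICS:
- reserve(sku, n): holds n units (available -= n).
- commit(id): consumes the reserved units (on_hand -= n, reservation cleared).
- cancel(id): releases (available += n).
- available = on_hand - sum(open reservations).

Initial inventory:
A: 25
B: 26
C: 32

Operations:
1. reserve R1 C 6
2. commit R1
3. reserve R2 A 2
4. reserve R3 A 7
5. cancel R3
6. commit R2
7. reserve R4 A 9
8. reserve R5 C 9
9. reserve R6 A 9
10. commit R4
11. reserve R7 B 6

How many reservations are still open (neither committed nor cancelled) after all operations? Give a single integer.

Answer: 3

Derivation:
Step 1: reserve R1 C 6 -> on_hand[A=25 B=26 C=32] avail[A=25 B=26 C=26] open={R1}
Step 2: commit R1 -> on_hand[A=25 B=26 C=26] avail[A=25 B=26 C=26] open={}
Step 3: reserve R2 A 2 -> on_hand[A=25 B=26 C=26] avail[A=23 B=26 C=26] open={R2}
Step 4: reserve R3 A 7 -> on_hand[A=25 B=26 C=26] avail[A=16 B=26 C=26] open={R2,R3}
Step 5: cancel R3 -> on_hand[A=25 B=26 C=26] avail[A=23 B=26 C=26] open={R2}
Step 6: commit R2 -> on_hand[A=23 B=26 C=26] avail[A=23 B=26 C=26] open={}
Step 7: reserve R4 A 9 -> on_hand[A=23 B=26 C=26] avail[A=14 B=26 C=26] open={R4}
Step 8: reserve R5 C 9 -> on_hand[A=23 B=26 C=26] avail[A=14 B=26 C=17] open={R4,R5}
Step 9: reserve R6 A 9 -> on_hand[A=23 B=26 C=26] avail[A=5 B=26 C=17] open={R4,R5,R6}
Step 10: commit R4 -> on_hand[A=14 B=26 C=26] avail[A=5 B=26 C=17] open={R5,R6}
Step 11: reserve R7 B 6 -> on_hand[A=14 B=26 C=26] avail[A=5 B=20 C=17] open={R5,R6,R7}
Open reservations: ['R5', 'R6', 'R7'] -> 3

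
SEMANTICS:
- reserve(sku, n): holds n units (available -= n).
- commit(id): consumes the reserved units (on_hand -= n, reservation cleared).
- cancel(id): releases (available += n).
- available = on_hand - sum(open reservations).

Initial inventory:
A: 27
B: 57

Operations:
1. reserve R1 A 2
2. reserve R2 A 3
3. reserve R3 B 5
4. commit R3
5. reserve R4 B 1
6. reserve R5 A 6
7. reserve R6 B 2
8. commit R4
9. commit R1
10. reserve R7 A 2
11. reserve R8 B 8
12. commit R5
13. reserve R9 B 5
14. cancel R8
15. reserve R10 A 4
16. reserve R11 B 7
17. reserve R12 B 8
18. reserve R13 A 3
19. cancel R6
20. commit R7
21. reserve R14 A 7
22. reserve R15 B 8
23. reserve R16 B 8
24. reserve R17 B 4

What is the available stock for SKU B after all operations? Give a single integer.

Answer: 11

Derivation:
Step 1: reserve R1 A 2 -> on_hand[A=27 B=57] avail[A=25 B=57] open={R1}
Step 2: reserve R2 A 3 -> on_hand[A=27 B=57] avail[A=22 B=57] open={R1,R2}
Step 3: reserve R3 B 5 -> on_hand[A=27 B=57] avail[A=22 B=52] open={R1,R2,R3}
Step 4: commit R3 -> on_hand[A=27 B=52] avail[A=22 B=52] open={R1,R2}
Step 5: reserve R4 B 1 -> on_hand[A=27 B=52] avail[A=22 B=51] open={R1,R2,R4}
Step 6: reserve R5 A 6 -> on_hand[A=27 B=52] avail[A=16 B=51] open={R1,R2,R4,R5}
Step 7: reserve R6 B 2 -> on_hand[A=27 B=52] avail[A=16 B=49] open={R1,R2,R4,R5,R6}
Step 8: commit R4 -> on_hand[A=27 B=51] avail[A=16 B=49] open={R1,R2,R5,R6}
Step 9: commit R1 -> on_hand[A=25 B=51] avail[A=16 B=49] open={R2,R5,R6}
Step 10: reserve R7 A 2 -> on_hand[A=25 B=51] avail[A=14 B=49] open={R2,R5,R6,R7}
Step 11: reserve R8 B 8 -> on_hand[A=25 B=51] avail[A=14 B=41] open={R2,R5,R6,R7,R8}
Step 12: commit R5 -> on_hand[A=19 B=51] avail[A=14 B=41] open={R2,R6,R7,R8}
Step 13: reserve R9 B 5 -> on_hand[A=19 B=51] avail[A=14 B=36] open={R2,R6,R7,R8,R9}
Step 14: cancel R8 -> on_hand[A=19 B=51] avail[A=14 B=44] open={R2,R6,R7,R9}
Step 15: reserve R10 A 4 -> on_hand[A=19 B=51] avail[A=10 B=44] open={R10,R2,R6,R7,R9}
Step 16: reserve R11 B 7 -> on_hand[A=19 B=51] avail[A=10 B=37] open={R10,R11,R2,R6,R7,R9}
Step 17: reserve R12 B 8 -> on_hand[A=19 B=51] avail[A=10 B=29] open={R10,R11,R12,R2,R6,R7,R9}
Step 18: reserve R13 A 3 -> on_hand[A=19 B=51] avail[A=7 B=29] open={R10,R11,R12,R13,R2,R6,R7,R9}
Step 19: cancel R6 -> on_hand[A=19 B=51] avail[A=7 B=31] open={R10,R11,R12,R13,R2,R7,R9}
Step 20: commit R7 -> on_hand[A=17 B=51] avail[A=7 B=31] open={R10,R11,R12,R13,R2,R9}
Step 21: reserve R14 A 7 -> on_hand[A=17 B=51] avail[A=0 B=31] open={R10,R11,R12,R13,R14,R2,R9}
Step 22: reserve R15 B 8 -> on_hand[A=17 B=51] avail[A=0 B=23] open={R10,R11,R12,R13,R14,R15,R2,R9}
Step 23: reserve R16 B 8 -> on_hand[A=17 B=51] avail[A=0 B=15] open={R10,R11,R12,R13,R14,R15,R16,R2,R9}
Step 24: reserve R17 B 4 -> on_hand[A=17 B=51] avail[A=0 B=11] open={R10,R11,R12,R13,R14,R15,R16,R17,R2,R9}
Final available[B] = 11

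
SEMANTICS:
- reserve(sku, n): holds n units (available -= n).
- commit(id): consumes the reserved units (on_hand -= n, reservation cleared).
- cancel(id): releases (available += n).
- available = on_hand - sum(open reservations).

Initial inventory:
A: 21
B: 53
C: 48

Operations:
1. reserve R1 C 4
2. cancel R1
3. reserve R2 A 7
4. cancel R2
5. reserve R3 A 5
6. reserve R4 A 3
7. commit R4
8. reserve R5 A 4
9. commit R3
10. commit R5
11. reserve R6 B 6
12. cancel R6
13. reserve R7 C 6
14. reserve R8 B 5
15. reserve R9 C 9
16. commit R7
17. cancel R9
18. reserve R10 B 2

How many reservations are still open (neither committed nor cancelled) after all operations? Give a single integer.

Step 1: reserve R1 C 4 -> on_hand[A=21 B=53 C=48] avail[A=21 B=53 C=44] open={R1}
Step 2: cancel R1 -> on_hand[A=21 B=53 C=48] avail[A=21 B=53 C=48] open={}
Step 3: reserve R2 A 7 -> on_hand[A=21 B=53 C=48] avail[A=14 B=53 C=48] open={R2}
Step 4: cancel R2 -> on_hand[A=21 B=53 C=48] avail[A=21 B=53 C=48] open={}
Step 5: reserve R3 A 5 -> on_hand[A=21 B=53 C=48] avail[A=16 B=53 C=48] open={R3}
Step 6: reserve R4 A 3 -> on_hand[A=21 B=53 C=48] avail[A=13 B=53 C=48] open={R3,R4}
Step 7: commit R4 -> on_hand[A=18 B=53 C=48] avail[A=13 B=53 C=48] open={R3}
Step 8: reserve R5 A 4 -> on_hand[A=18 B=53 C=48] avail[A=9 B=53 C=48] open={R3,R5}
Step 9: commit R3 -> on_hand[A=13 B=53 C=48] avail[A=9 B=53 C=48] open={R5}
Step 10: commit R5 -> on_hand[A=9 B=53 C=48] avail[A=9 B=53 C=48] open={}
Step 11: reserve R6 B 6 -> on_hand[A=9 B=53 C=48] avail[A=9 B=47 C=48] open={R6}
Step 12: cancel R6 -> on_hand[A=9 B=53 C=48] avail[A=9 B=53 C=48] open={}
Step 13: reserve R7 C 6 -> on_hand[A=9 B=53 C=48] avail[A=9 B=53 C=42] open={R7}
Step 14: reserve R8 B 5 -> on_hand[A=9 B=53 C=48] avail[A=9 B=48 C=42] open={R7,R8}
Step 15: reserve R9 C 9 -> on_hand[A=9 B=53 C=48] avail[A=9 B=48 C=33] open={R7,R8,R9}
Step 16: commit R7 -> on_hand[A=9 B=53 C=42] avail[A=9 B=48 C=33] open={R8,R9}
Step 17: cancel R9 -> on_hand[A=9 B=53 C=42] avail[A=9 B=48 C=42] open={R8}
Step 18: reserve R10 B 2 -> on_hand[A=9 B=53 C=42] avail[A=9 B=46 C=42] open={R10,R8}
Open reservations: ['R10', 'R8'] -> 2

Answer: 2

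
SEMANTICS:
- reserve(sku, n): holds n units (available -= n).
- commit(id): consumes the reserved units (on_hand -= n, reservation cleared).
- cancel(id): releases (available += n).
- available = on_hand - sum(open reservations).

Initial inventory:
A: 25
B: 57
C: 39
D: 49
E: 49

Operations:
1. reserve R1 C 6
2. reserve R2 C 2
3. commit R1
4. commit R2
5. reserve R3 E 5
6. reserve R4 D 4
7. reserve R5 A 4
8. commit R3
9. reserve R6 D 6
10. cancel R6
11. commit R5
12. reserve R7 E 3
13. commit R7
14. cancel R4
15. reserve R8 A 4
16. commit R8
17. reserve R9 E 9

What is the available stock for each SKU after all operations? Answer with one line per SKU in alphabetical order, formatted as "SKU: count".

Answer: A: 17
B: 57
C: 31
D: 49
E: 32

Derivation:
Step 1: reserve R1 C 6 -> on_hand[A=25 B=57 C=39 D=49 E=49] avail[A=25 B=57 C=33 D=49 E=49] open={R1}
Step 2: reserve R2 C 2 -> on_hand[A=25 B=57 C=39 D=49 E=49] avail[A=25 B=57 C=31 D=49 E=49] open={R1,R2}
Step 3: commit R1 -> on_hand[A=25 B=57 C=33 D=49 E=49] avail[A=25 B=57 C=31 D=49 E=49] open={R2}
Step 4: commit R2 -> on_hand[A=25 B=57 C=31 D=49 E=49] avail[A=25 B=57 C=31 D=49 E=49] open={}
Step 5: reserve R3 E 5 -> on_hand[A=25 B=57 C=31 D=49 E=49] avail[A=25 B=57 C=31 D=49 E=44] open={R3}
Step 6: reserve R4 D 4 -> on_hand[A=25 B=57 C=31 D=49 E=49] avail[A=25 B=57 C=31 D=45 E=44] open={R3,R4}
Step 7: reserve R5 A 4 -> on_hand[A=25 B=57 C=31 D=49 E=49] avail[A=21 B=57 C=31 D=45 E=44] open={R3,R4,R5}
Step 8: commit R3 -> on_hand[A=25 B=57 C=31 D=49 E=44] avail[A=21 B=57 C=31 D=45 E=44] open={R4,R5}
Step 9: reserve R6 D 6 -> on_hand[A=25 B=57 C=31 D=49 E=44] avail[A=21 B=57 C=31 D=39 E=44] open={R4,R5,R6}
Step 10: cancel R6 -> on_hand[A=25 B=57 C=31 D=49 E=44] avail[A=21 B=57 C=31 D=45 E=44] open={R4,R5}
Step 11: commit R5 -> on_hand[A=21 B=57 C=31 D=49 E=44] avail[A=21 B=57 C=31 D=45 E=44] open={R4}
Step 12: reserve R7 E 3 -> on_hand[A=21 B=57 C=31 D=49 E=44] avail[A=21 B=57 C=31 D=45 E=41] open={R4,R7}
Step 13: commit R7 -> on_hand[A=21 B=57 C=31 D=49 E=41] avail[A=21 B=57 C=31 D=45 E=41] open={R4}
Step 14: cancel R4 -> on_hand[A=21 B=57 C=31 D=49 E=41] avail[A=21 B=57 C=31 D=49 E=41] open={}
Step 15: reserve R8 A 4 -> on_hand[A=21 B=57 C=31 D=49 E=41] avail[A=17 B=57 C=31 D=49 E=41] open={R8}
Step 16: commit R8 -> on_hand[A=17 B=57 C=31 D=49 E=41] avail[A=17 B=57 C=31 D=49 E=41] open={}
Step 17: reserve R9 E 9 -> on_hand[A=17 B=57 C=31 D=49 E=41] avail[A=17 B=57 C=31 D=49 E=32] open={R9}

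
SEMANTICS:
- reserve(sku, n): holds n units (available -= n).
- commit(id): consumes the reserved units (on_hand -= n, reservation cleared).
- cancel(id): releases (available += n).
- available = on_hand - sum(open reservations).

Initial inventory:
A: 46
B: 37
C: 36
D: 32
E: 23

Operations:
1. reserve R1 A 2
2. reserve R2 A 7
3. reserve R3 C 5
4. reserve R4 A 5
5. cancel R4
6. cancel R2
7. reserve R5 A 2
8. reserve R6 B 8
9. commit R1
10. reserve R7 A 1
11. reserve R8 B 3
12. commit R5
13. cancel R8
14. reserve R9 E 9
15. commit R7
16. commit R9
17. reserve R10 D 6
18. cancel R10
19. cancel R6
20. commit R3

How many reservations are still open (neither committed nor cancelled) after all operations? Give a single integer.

Step 1: reserve R1 A 2 -> on_hand[A=46 B=37 C=36 D=32 E=23] avail[A=44 B=37 C=36 D=32 E=23] open={R1}
Step 2: reserve R2 A 7 -> on_hand[A=46 B=37 C=36 D=32 E=23] avail[A=37 B=37 C=36 D=32 E=23] open={R1,R2}
Step 3: reserve R3 C 5 -> on_hand[A=46 B=37 C=36 D=32 E=23] avail[A=37 B=37 C=31 D=32 E=23] open={R1,R2,R3}
Step 4: reserve R4 A 5 -> on_hand[A=46 B=37 C=36 D=32 E=23] avail[A=32 B=37 C=31 D=32 E=23] open={R1,R2,R3,R4}
Step 5: cancel R4 -> on_hand[A=46 B=37 C=36 D=32 E=23] avail[A=37 B=37 C=31 D=32 E=23] open={R1,R2,R3}
Step 6: cancel R2 -> on_hand[A=46 B=37 C=36 D=32 E=23] avail[A=44 B=37 C=31 D=32 E=23] open={R1,R3}
Step 7: reserve R5 A 2 -> on_hand[A=46 B=37 C=36 D=32 E=23] avail[A=42 B=37 C=31 D=32 E=23] open={R1,R3,R5}
Step 8: reserve R6 B 8 -> on_hand[A=46 B=37 C=36 D=32 E=23] avail[A=42 B=29 C=31 D=32 E=23] open={R1,R3,R5,R6}
Step 9: commit R1 -> on_hand[A=44 B=37 C=36 D=32 E=23] avail[A=42 B=29 C=31 D=32 E=23] open={R3,R5,R6}
Step 10: reserve R7 A 1 -> on_hand[A=44 B=37 C=36 D=32 E=23] avail[A=41 B=29 C=31 D=32 E=23] open={R3,R5,R6,R7}
Step 11: reserve R8 B 3 -> on_hand[A=44 B=37 C=36 D=32 E=23] avail[A=41 B=26 C=31 D=32 E=23] open={R3,R5,R6,R7,R8}
Step 12: commit R5 -> on_hand[A=42 B=37 C=36 D=32 E=23] avail[A=41 B=26 C=31 D=32 E=23] open={R3,R6,R7,R8}
Step 13: cancel R8 -> on_hand[A=42 B=37 C=36 D=32 E=23] avail[A=41 B=29 C=31 D=32 E=23] open={R3,R6,R7}
Step 14: reserve R9 E 9 -> on_hand[A=42 B=37 C=36 D=32 E=23] avail[A=41 B=29 C=31 D=32 E=14] open={R3,R6,R7,R9}
Step 15: commit R7 -> on_hand[A=41 B=37 C=36 D=32 E=23] avail[A=41 B=29 C=31 D=32 E=14] open={R3,R6,R9}
Step 16: commit R9 -> on_hand[A=41 B=37 C=36 D=32 E=14] avail[A=41 B=29 C=31 D=32 E=14] open={R3,R6}
Step 17: reserve R10 D 6 -> on_hand[A=41 B=37 C=36 D=32 E=14] avail[A=41 B=29 C=31 D=26 E=14] open={R10,R3,R6}
Step 18: cancel R10 -> on_hand[A=41 B=37 C=36 D=32 E=14] avail[A=41 B=29 C=31 D=32 E=14] open={R3,R6}
Step 19: cancel R6 -> on_hand[A=41 B=37 C=36 D=32 E=14] avail[A=41 B=37 C=31 D=32 E=14] open={R3}
Step 20: commit R3 -> on_hand[A=41 B=37 C=31 D=32 E=14] avail[A=41 B=37 C=31 D=32 E=14] open={}
Open reservations: [] -> 0

Answer: 0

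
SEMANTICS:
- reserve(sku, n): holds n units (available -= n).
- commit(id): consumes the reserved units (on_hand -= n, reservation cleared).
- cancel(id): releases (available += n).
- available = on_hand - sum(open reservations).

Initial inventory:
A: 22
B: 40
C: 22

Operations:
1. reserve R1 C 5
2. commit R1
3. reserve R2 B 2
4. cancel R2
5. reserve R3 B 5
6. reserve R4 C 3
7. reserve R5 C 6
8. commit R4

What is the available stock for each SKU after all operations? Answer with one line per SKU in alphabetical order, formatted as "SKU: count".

Step 1: reserve R1 C 5 -> on_hand[A=22 B=40 C=22] avail[A=22 B=40 C=17] open={R1}
Step 2: commit R1 -> on_hand[A=22 B=40 C=17] avail[A=22 B=40 C=17] open={}
Step 3: reserve R2 B 2 -> on_hand[A=22 B=40 C=17] avail[A=22 B=38 C=17] open={R2}
Step 4: cancel R2 -> on_hand[A=22 B=40 C=17] avail[A=22 B=40 C=17] open={}
Step 5: reserve R3 B 5 -> on_hand[A=22 B=40 C=17] avail[A=22 B=35 C=17] open={R3}
Step 6: reserve R4 C 3 -> on_hand[A=22 B=40 C=17] avail[A=22 B=35 C=14] open={R3,R4}
Step 7: reserve R5 C 6 -> on_hand[A=22 B=40 C=17] avail[A=22 B=35 C=8] open={R3,R4,R5}
Step 8: commit R4 -> on_hand[A=22 B=40 C=14] avail[A=22 B=35 C=8] open={R3,R5}

Answer: A: 22
B: 35
C: 8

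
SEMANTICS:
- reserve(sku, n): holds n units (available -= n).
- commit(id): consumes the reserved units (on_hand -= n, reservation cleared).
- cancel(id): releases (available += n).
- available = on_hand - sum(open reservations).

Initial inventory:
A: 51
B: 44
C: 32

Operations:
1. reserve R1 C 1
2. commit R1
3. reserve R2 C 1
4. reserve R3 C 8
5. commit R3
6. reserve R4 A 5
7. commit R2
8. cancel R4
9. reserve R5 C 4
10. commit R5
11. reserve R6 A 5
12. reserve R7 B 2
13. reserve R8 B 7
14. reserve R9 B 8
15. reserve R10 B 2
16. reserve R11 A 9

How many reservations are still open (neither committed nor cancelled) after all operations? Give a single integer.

Answer: 6

Derivation:
Step 1: reserve R1 C 1 -> on_hand[A=51 B=44 C=32] avail[A=51 B=44 C=31] open={R1}
Step 2: commit R1 -> on_hand[A=51 B=44 C=31] avail[A=51 B=44 C=31] open={}
Step 3: reserve R2 C 1 -> on_hand[A=51 B=44 C=31] avail[A=51 B=44 C=30] open={R2}
Step 4: reserve R3 C 8 -> on_hand[A=51 B=44 C=31] avail[A=51 B=44 C=22] open={R2,R3}
Step 5: commit R3 -> on_hand[A=51 B=44 C=23] avail[A=51 B=44 C=22] open={R2}
Step 6: reserve R4 A 5 -> on_hand[A=51 B=44 C=23] avail[A=46 B=44 C=22] open={R2,R4}
Step 7: commit R2 -> on_hand[A=51 B=44 C=22] avail[A=46 B=44 C=22] open={R4}
Step 8: cancel R4 -> on_hand[A=51 B=44 C=22] avail[A=51 B=44 C=22] open={}
Step 9: reserve R5 C 4 -> on_hand[A=51 B=44 C=22] avail[A=51 B=44 C=18] open={R5}
Step 10: commit R5 -> on_hand[A=51 B=44 C=18] avail[A=51 B=44 C=18] open={}
Step 11: reserve R6 A 5 -> on_hand[A=51 B=44 C=18] avail[A=46 B=44 C=18] open={R6}
Step 12: reserve R7 B 2 -> on_hand[A=51 B=44 C=18] avail[A=46 B=42 C=18] open={R6,R7}
Step 13: reserve R8 B 7 -> on_hand[A=51 B=44 C=18] avail[A=46 B=35 C=18] open={R6,R7,R8}
Step 14: reserve R9 B 8 -> on_hand[A=51 B=44 C=18] avail[A=46 B=27 C=18] open={R6,R7,R8,R9}
Step 15: reserve R10 B 2 -> on_hand[A=51 B=44 C=18] avail[A=46 B=25 C=18] open={R10,R6,R7,R8,R9}
Step 16: reserve R11 A 9 -> on_hand[A=51 B=44 C=18] avail[A=37 B=25 C=18] open={R10,R11,R6,R7,R8,R9}
Open reservations: ['R10', 'R11', 'R6', 'R7', 'R8', 'R9'] -> 6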